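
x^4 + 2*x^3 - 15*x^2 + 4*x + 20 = (x - 2)^2*(x + 1)*(x + 5)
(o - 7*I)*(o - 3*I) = o^2 - 10*I*o - 21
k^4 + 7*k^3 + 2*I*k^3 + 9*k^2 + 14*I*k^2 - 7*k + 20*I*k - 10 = (k + 2)*(k + 5)*(k + I)^2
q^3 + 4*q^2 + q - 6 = (q - 1)*(q + 2)*(q + 3)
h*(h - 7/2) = h^2 - 7*h/2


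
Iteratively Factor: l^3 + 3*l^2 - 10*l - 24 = (l + 2)*(l^2 + l - 12) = (l + 2)*(l + 4)*(l - 3)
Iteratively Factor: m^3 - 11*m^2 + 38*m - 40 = (m - 4)*(m^2 - 7*m + 10) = (m - 5)*(m - 4)*(m - 2)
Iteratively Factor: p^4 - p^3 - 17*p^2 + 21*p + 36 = (p + 4)*(p^3 - 5*p^2 + 3*p + 9) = (p - 3)*(p + 4)*(p^2 - 2*p - 3) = (p - 3)*(p + 1)*(p + 4)*(p - 3)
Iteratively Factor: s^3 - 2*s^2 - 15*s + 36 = (s - 3)*(s^2 + s - 12) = (s - 3)^2*(s + 4)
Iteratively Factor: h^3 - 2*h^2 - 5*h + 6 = (h + 2)*(h^2 - 4*h + 3) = (h - 1)*(h + 2)*(h - 3)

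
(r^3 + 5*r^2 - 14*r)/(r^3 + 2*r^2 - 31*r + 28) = r*(r - 2)/(r^2 - 5*r + 4)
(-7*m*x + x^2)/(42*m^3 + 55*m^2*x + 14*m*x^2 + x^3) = x*(-7*m + x)/(42*m^3 + 55*m^2*x + 14*m*x^2 + x^3)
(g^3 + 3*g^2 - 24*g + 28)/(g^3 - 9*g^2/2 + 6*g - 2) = 2*(g + 7)/(2*g - 1)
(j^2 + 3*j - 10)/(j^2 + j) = (j^2 + 3*j - 10)/(j*(j + 1))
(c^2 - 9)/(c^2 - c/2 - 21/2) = 2*(c - 3)/(2*c - 7)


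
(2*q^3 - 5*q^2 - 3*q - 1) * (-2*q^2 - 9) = -4*q^5 + 10*q^4 - 12*q^3 + 47*q^2 + 27*q + 9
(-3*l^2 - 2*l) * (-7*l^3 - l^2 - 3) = 21*l^5 + 17*l^4 + 2*l^3 + 9*l^2 + 6*l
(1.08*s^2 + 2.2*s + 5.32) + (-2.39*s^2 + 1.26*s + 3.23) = -1.31*s^2 + 3.46*s + 8.55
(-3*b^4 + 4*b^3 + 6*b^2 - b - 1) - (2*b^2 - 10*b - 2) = -3*b^4 + 4*b^3 + 4*b^2 + 9*b + 1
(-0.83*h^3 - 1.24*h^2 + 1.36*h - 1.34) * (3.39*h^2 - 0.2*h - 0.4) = -2.8137*h^5 - 4.0376*h^4 + 5.1904*h^3 - 4.3186*h^2 - 0.276*h + 0.536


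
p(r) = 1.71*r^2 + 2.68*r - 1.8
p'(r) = 3.42*r + 2.68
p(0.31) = -0.80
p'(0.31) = 3.74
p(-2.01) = -0.28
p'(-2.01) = -4.19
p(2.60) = 16.73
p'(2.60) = 11.57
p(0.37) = -0.57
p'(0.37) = 3.95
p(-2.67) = 3.23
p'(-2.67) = -6.45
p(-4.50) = 20.77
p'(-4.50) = -12.71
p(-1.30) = -2.39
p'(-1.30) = -1.77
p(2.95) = 20.99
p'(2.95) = 12.77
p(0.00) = -1.80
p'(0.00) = 2.68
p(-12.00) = 212.28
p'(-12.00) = -38.36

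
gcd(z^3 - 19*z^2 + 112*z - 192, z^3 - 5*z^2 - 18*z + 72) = z - 3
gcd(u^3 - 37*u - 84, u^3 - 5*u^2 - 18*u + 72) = u + 4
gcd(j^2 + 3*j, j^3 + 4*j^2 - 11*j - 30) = 1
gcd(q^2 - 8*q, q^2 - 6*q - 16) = q - 8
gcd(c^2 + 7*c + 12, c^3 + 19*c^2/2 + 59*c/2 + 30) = c^2 + 7*c + 12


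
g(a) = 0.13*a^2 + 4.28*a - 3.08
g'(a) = 0.26*a + 4.28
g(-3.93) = -17.89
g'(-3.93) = 3.26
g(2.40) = 7.94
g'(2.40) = 4.90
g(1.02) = 1.42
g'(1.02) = 4.55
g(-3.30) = -15.79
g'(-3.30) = 3.42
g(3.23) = 12.10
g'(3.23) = 5.12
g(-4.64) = -20.14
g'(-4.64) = 3.07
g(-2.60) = -13.33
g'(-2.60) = 3.60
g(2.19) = 6.92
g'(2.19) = 4.85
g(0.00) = -3.08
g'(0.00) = 4.28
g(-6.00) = -24.08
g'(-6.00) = 2.72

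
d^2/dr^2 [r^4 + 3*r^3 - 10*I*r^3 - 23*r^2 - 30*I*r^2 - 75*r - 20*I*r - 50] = 12*r^2 + r*(18 - 60*I) - 46 - 60*I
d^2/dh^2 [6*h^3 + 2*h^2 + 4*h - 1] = 36*h + 4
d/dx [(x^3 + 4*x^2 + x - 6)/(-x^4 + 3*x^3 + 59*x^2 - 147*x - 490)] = (x^4 + 4*x^3 + 30*x^2 - 460*x - 343)/(x^6 - 10*x^5 - 73*x^4 + 980*x^3 - 49*x^2 - 24010*x + 60025)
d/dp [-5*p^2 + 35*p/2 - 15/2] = 35/2 - 10*p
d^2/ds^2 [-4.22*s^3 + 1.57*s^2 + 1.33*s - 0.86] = 3.14 - 25.32*s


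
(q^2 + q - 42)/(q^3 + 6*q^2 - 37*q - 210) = 1/(q + 5)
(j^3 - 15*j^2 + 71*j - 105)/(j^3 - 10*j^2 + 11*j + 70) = (j - 3)/(j + 2)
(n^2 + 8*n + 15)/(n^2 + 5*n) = (n + 3)/n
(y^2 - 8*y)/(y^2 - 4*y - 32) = y/(y + 4)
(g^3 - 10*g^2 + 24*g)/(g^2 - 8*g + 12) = g*(g - 4)/(g - 2)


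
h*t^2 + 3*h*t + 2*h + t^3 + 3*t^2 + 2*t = (h + t)*(t + 1)*(t + 2)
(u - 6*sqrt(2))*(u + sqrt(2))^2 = u^3 - 4*sqrt(2)*u^2 - 22*u - 12*sqrt(2)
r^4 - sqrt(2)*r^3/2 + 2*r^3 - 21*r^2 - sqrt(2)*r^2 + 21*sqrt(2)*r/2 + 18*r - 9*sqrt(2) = (r - 3)*(r - 1)*(r + 6)*(r - sqrt(2)/2)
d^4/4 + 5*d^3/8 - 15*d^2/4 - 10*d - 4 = (d/4 + 1)*(d - 4)*(d + 1/2)*(d + 2)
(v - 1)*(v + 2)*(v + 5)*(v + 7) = v^4 + 13*v^3 + 45*v^2 + 11*v - 70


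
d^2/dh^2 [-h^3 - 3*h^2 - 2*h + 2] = -6*h - 6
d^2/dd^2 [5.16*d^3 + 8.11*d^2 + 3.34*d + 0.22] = 30.96*d + 16.22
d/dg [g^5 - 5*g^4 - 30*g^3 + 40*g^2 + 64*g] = 5*g^4 - 20*g^3 - 90*g^2 + 80*g + 64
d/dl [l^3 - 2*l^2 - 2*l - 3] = 3*l^2 - 4*l - 2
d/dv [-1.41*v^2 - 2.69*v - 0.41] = -2.82*v - 2.69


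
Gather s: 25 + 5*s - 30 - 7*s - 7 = -2*s - 12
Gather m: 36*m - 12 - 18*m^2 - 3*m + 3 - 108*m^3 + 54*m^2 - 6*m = -108*m^3 + 36*m^2 + 27*m - 9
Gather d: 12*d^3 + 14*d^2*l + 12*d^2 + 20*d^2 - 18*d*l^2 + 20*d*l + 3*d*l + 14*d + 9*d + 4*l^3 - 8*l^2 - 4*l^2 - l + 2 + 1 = 12*d^3 + d^2*(14*l + 32) + d*(-18*l^2 + 23*l + 23) + 4*l^3 - 12*l^2 - l + 3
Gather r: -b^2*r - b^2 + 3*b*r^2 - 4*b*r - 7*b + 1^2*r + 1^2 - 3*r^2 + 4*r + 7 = -b^2 - 7*b + r^2*(3*b - 3) + r*(-b^2 - 4*b + 5) + 8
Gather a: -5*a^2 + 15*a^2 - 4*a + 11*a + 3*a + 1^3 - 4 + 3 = 10*a^2 + 10*a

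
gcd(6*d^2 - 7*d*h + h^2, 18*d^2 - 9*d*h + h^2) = 6*d - h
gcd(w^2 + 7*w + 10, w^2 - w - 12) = 1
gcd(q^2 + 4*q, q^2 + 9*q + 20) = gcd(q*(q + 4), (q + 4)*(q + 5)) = q + 4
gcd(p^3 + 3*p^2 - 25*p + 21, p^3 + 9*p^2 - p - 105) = p^2 + 4*p - 21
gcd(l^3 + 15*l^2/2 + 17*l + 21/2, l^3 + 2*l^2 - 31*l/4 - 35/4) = l^2 + 9*l/2 + 7/2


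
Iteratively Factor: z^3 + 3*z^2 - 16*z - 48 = (z + 4)*(z^2 - z - 12) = (z - 4)*(z + 4)*(z + 3)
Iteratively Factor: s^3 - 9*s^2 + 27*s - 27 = (s - 3)*(s^2 - 6*s + 9) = (s - 3)^2*(s - 3)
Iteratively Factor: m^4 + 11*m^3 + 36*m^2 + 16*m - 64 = (m - 1)*(m^3 + 12*m^2 + 48*m + 64) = (m - 1)*(m + 4)*(m^2 + 8*m + 16) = (m - 1)*(m + 4)^2*(m + 4)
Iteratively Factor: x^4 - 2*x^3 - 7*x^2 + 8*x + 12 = (x - 3)*(x^3 + x^2 - 4*x - 4) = (x - 3)*(x + 1)*(x^2 - 4) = (x - 3)*(x - 2)*(x + 1)*(x + 2)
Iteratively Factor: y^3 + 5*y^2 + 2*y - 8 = (y + 4)*(y^2 + y - 2) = (y - 1)*(y + 4)*(y + 2)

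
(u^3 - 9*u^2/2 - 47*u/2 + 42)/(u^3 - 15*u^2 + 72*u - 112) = (u^2 + 5*u/2 - 6)/(u^2 - 8*u + 16)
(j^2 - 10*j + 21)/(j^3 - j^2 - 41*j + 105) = (j - 7)/(j^2 + 2*j - 35)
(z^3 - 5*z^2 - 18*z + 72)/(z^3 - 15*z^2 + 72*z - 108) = (z + 4)/(z - 6)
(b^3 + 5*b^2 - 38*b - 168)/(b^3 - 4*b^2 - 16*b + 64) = (b^2 + b - 42)/(b^2 - 8*b + 16)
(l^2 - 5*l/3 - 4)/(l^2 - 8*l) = (l^2 - 5*l/3 - 4)/(l*(l - 8))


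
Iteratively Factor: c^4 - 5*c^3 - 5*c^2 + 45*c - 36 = (c - 3)*(c^3 - 2*c^2 - 11*c + 12) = (c - 3)*(c + 3)*(c^2 - 5*c + 4) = (c - 4)*(c - 3)*(c + 3)*(c - 1)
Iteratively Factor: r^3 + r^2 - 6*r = (r - 2)*(r^2 + 3*r) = (r - 2)*(r + 3)*(r)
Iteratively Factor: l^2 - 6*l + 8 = (l - 4)*(l - 2)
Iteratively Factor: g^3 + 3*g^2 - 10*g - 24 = (g + 2)*(g^2 + g - 12) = (g + 2)*(g + 4)*(g - 3)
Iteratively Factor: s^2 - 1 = (s - 1)*(s + 1)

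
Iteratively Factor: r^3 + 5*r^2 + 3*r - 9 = (r + 3)*(r^2 + 2*r - 3) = (r + 3)^2*(r - 1)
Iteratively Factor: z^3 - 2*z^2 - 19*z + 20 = (z - 5)*(z^2 + 3*z - 4) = (z - 5)*(z - 1)*(z + 4)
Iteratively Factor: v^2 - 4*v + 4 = (v - 2)*(v - 2)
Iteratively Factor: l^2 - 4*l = (l - 4)*(l)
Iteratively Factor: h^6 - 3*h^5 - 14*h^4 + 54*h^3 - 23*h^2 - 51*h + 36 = (h - 3)*(h^5 - 14*h^3 + 12*h^2 + 13*h - 12) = (h - 3)*(h - 1)*(h^4 + h^3 - 13*h^2 - h + 12) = (h - 3)*(h - 1)^2*(h^3 + 2*h^2 - 11*h - 12) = (h - 3)^2*(h - 1)^2*(h^2 + 5*h + 4) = (h - 3)^2*(h - 1)^2*(h + 4)*(h + 1)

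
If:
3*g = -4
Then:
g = -4/3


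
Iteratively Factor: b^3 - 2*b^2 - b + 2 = (b + 1)*(b^2 - 3*b + 2) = (b - 2)*(b + 1)*(b - 1)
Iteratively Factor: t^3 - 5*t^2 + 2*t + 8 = (t - 4)*(t^2 - t - 2) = (t - 4)*(t + 1)*(t - 2)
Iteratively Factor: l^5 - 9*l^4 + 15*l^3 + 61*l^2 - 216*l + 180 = (l - 2)*(l^4 - 7*l^3 + l^2 + 63*l - 90) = (l - 3)*(l - 2)*(l^3 - 4*l^2 - 11*l + 30) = (l - 5)*(l - 3)*(l - 2)*(l^2 + l - 6) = (l - 5)*(l - 3)*(l - 2)*(l + 3)*(l - 2)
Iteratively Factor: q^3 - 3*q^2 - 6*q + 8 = (q + 2)*(q^2 - 5*q + 4) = (q - 4)*(q + 2)*(q - 1)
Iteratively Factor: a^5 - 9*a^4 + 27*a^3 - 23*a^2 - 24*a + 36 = (a - 2)*(a^4 - 7*a^3 + 13*a^2 + 3*a - 18) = (a - 2)*(a + 1)*(a^3 - 8*a^2 + 21*a - 18) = (a - 3)*(a - 2)*(a + 1)*(a^2 - 5*a + 6) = (a - 3)*(a - 2)^2*(a + 1)*(a - 3)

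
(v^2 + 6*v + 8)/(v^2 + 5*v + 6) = (v + 4)/(v + 3)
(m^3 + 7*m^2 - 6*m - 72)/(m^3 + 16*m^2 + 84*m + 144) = (m - 3)/(m + 6)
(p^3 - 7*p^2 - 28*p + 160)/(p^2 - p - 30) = (p^2 - 12*p + 32)/(p - 6)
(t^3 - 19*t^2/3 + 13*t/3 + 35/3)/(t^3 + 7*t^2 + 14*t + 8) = (3*t^2 - 22*t + 35)/(3*(t^2 + 6*t + 8))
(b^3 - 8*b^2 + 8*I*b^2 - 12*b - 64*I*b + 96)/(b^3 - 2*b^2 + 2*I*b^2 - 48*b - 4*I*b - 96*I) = (b + 6*I)/(b + 6)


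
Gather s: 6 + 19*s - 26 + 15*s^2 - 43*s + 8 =15*s^2 - 24*s - 12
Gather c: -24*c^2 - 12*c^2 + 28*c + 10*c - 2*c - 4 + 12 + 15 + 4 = -36*c^2 + 36*c + 27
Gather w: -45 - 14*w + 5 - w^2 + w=-w^2 - 13*w - 40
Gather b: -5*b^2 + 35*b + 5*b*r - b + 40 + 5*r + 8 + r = -5*b^2 + b*(5*r + 34) + 6*r + 48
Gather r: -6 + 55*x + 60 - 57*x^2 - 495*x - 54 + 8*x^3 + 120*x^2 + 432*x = 8*x^3 + 63*x^2 - 8*x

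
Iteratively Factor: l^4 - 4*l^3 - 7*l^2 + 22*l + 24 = (l + 1)*(l^3 - 5*l^2 - 2*l + 24) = (l - 4)*(l + 1)*(l^2 - l - 6) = (l - 4)*(l - 3)*(l + 1)*(l + 2)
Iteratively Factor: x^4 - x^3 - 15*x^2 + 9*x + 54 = (x + 3)*(x^3 - 4*x^2 - 3*x + 18) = (x + 2)*(x + 3)*(x^2 - 6*x + 9) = (x - 3)*(x + 2)*(x + 3)*(x - 3)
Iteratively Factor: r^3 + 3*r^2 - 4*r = (r - 1)*(r^2 + 4*r) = r*(r - 1)*(r + 4)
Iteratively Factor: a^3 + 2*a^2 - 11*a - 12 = (a + 1)*(a^2 + a - 12) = (a - 3)*(a + 1)*(a + 4)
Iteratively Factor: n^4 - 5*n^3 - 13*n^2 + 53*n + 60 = (n - 4)*(n^3 - n^2 - 17*n - 15) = (n - 4)*(n + 3)*(n^2 - 4*n - 5) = (n - 4)*(n + 1)*(n + 3)*(n - 5)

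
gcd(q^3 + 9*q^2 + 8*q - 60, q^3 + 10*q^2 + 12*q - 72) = q^2 + 4*q - 12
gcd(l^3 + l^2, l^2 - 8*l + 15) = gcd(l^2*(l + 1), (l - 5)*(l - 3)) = 1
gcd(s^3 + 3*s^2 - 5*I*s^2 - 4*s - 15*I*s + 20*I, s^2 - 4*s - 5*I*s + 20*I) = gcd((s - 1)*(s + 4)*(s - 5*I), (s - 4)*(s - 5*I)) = s - 5*I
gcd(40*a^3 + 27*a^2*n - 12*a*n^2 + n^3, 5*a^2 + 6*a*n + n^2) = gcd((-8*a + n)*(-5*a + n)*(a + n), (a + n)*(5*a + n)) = a + n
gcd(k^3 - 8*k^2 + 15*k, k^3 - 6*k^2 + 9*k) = k^2 - 3*k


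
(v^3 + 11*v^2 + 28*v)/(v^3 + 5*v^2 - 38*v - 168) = v/(v - 6)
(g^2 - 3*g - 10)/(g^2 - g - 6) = (g - 5)/(g - 3)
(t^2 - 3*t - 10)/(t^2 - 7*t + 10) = (t + 2)/(t - 2)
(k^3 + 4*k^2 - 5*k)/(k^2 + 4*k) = (k^2 + 4*k - 5)/(k + 4)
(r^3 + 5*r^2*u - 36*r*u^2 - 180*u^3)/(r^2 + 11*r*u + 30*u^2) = r - 6*u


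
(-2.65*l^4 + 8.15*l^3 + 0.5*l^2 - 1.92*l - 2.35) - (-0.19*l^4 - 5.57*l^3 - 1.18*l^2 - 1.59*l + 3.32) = -2.46*l^4 + 13.72*l^3 + 1.68*l^2 - 0.33*l - 5.67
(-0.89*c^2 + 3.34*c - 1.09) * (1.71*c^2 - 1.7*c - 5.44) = -1.5219*c^4 + 7.2244*c^3 - 2.7003*c^2 - 16.3166*c + 5.9296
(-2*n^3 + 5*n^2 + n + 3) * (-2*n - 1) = 4*n^4 - 8*n^3 - 7*n^2 - 7*n - 3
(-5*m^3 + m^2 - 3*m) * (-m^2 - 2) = 5*m^5 - m^4 + 13*m^3 - 2*m^2 + 6*m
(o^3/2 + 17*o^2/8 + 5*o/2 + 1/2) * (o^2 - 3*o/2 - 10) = o^5/2 + 11*o^4/8 - 91*o^3/16 - 49*o^2/2 - 103*o/4 - 5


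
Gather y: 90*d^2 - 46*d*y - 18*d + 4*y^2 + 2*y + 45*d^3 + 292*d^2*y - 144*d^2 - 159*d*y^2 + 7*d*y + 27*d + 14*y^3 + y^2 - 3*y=45*d^3 - 54*d^2 + 9*d + 14*y^3 + y^2*(5 - 159*d) + y*(292*d^2 - 39*d - 1)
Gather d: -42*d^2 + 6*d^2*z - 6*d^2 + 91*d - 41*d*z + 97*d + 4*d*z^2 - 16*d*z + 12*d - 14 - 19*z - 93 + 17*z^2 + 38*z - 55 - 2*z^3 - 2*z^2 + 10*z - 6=d^2*(6*z - 48) + d*(4*z^2 - 57*z + 200) - 2*z^3 + 15*z^2 + 29*z - 168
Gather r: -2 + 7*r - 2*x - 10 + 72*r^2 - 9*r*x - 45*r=72*r^2 + r*(-9*x - 38) - 2*x - 12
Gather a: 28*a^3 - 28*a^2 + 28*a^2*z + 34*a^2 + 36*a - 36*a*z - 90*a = 28*a^3 + a^2*(28*z + 6) + a*(-36*z - 54)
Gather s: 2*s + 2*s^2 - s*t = 2*s^2 + s*(2 - t)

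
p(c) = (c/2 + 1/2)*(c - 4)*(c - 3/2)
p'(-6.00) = 81.25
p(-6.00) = -187.50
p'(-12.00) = 270.25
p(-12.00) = -1188.00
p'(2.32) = -2.12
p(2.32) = -2.29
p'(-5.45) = 69.33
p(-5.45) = -146.13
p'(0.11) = -0.23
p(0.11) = 3.00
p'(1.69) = -3.07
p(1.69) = -0.59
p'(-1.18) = 7.65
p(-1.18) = -1.25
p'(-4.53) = 51.42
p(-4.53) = -90.78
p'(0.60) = -1.91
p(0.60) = 2.45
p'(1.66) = -3.09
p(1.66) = -0.50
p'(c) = (c/2 + 1/2)*(c - 4) + (c/2 + 1/2)*(c - 3/2) + (c - 4)*(c - 3/2)/2 = 3*c^2/2 - 9*c/2 + 1/4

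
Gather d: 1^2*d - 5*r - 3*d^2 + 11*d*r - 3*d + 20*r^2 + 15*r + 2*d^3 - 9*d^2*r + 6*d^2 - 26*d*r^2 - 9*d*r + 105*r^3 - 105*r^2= 2*d^3 + d^2*(3 - 9*r) + d*(-26*r^2 + 2*r - 2) + 105*r^3 - 85*r^2 + 10*r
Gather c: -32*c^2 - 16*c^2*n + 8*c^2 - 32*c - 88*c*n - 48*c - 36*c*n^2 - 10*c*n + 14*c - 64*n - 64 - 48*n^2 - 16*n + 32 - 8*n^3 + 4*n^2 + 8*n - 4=c^2*(-16*n - 24) + c*(-36*n^2 - 98*n - 66) - 8*n^3 - 44*n^2 - 72*n - 36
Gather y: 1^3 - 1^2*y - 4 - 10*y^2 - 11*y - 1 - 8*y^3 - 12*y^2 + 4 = -8*y^3 - 22*y^2 - 12*y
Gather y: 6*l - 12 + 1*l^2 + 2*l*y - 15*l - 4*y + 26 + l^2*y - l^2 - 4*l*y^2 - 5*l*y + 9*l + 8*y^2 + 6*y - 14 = y^2*(8 - 4*l) + y*(l^2 - 3*l + 2)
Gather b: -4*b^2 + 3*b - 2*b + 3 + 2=-4*b^2 + b + 5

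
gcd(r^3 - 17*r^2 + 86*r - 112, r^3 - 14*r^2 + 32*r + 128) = r - 8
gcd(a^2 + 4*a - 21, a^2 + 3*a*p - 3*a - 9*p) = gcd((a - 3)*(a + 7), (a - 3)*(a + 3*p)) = a - 3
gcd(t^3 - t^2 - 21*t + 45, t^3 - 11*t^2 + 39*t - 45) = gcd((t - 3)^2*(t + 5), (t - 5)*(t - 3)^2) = t^2 - 6*t + 9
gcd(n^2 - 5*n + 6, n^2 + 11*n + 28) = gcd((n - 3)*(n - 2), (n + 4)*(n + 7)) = 1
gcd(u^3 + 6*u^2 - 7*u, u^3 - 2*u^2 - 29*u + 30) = u - 1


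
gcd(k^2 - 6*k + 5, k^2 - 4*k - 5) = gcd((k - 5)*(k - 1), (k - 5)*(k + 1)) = k - 5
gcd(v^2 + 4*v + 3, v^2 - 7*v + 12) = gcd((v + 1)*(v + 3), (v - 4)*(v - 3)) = 1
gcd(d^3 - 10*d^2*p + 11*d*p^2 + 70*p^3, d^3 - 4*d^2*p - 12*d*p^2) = d + 2*p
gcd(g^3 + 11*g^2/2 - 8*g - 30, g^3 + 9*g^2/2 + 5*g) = g + 2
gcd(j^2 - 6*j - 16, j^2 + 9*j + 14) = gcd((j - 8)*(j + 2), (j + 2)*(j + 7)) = j + 2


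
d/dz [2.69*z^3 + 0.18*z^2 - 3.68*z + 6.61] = 8.07*z^2 + 0.36*z - 3.68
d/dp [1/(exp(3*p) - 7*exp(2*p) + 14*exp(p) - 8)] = (-3*exp(2*p) + 14*exp(p) - 14)*exp(p)/(exp(3*p) - 7*exp(2*p) + 14*exp(p) - 8)^2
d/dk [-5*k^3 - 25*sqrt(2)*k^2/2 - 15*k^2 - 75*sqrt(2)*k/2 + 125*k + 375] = -15*k^2 - 25*sqrt(2)*k - 30*k - 75*sqrt(2)/2 + 125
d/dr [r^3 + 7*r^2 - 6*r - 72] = 3*r^2 + 14*r - 6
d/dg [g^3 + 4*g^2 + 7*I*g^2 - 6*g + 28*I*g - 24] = 3*g^2 + g*(8 + 14*I) - 6 + 28*I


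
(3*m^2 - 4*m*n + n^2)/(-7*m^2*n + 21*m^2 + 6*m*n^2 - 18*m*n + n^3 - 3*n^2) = (-3*m + n)/(7*m*n - 21*m + n^2 - 3*n)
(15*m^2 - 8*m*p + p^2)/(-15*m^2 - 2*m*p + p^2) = (-3*m + p)/(3*m + p)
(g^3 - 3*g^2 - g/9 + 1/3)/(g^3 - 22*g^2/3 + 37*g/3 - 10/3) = (g^2 - 8*g/3 - 1)/(g^2 - 7*g + 10)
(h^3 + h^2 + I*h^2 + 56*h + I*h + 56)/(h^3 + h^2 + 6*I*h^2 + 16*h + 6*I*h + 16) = (h - 7*I)/(h - 2*I)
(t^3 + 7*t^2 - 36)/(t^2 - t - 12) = (t^2 + 4*t - 12)/(t - 4)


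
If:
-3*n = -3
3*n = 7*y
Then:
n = 1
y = 3/7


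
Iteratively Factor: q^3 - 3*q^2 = (q)*(q^2 - 3*q) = q^2*(q - 3)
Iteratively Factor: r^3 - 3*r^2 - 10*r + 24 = (r - 4)*(r^2 + r - 6) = (r - 4)*(r + 3)*(r - 2)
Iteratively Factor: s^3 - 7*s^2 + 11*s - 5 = (s - 1)*(s^2 - 6*s + 5) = (s - 1)^2*(s - 5)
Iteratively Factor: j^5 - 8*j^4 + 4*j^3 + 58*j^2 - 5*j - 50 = (j - 5)*(j^4 - 3*j^3 - 11*j^2 + 3*j + 10) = (j - 5)*(j - 1)*(j^3 - 2*j^2 - 13*j - 10) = (j - 5)^2*(j - 1)*(j^2 + 3*j + 2) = (j - 5)^2*(j - 1)*(j + 2)*(j + 1)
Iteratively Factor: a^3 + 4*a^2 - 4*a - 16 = (a + 4)*(a^2 - 4) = (a - 2)*(a + 4)*(a + 2)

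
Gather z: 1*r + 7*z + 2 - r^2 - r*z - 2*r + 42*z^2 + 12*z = -r^2 - r + 42*z^2 + z*(19 - r) + 2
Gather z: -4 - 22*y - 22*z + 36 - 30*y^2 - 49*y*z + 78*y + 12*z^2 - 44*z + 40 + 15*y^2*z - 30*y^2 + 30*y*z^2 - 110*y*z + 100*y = -60*y^2 + 156*y + z^2*(30*y + 12) + z*(15*y^2 - 159*y - 66) + 72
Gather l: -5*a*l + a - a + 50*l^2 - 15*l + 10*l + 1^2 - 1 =50*l^2 + l*(-5*a - 5)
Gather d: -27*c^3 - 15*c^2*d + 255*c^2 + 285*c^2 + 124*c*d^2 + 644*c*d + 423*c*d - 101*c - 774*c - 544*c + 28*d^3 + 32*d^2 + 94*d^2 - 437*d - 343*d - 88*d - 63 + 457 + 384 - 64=-27*c^3 + 540*c^2 - 1419*c + 28*d^3 + d^2*(124*c + 126) + d*(-15*c^2 + 1067*c - 868) + 714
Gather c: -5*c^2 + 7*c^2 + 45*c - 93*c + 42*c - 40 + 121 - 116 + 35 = 2*c^2 - 6*c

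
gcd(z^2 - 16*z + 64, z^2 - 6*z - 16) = z - 8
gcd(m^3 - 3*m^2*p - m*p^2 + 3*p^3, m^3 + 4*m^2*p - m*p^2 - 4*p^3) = -m^2 + p^2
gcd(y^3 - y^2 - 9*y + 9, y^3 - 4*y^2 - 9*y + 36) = y^2 - 9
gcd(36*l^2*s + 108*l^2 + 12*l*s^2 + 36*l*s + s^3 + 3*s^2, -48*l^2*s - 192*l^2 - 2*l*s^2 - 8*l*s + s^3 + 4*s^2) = 6*l + s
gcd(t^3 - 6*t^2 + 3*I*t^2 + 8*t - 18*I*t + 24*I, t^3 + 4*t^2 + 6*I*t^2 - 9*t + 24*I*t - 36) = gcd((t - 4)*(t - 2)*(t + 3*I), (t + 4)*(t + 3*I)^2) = t + 3*I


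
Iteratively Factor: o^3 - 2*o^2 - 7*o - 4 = (o - 4)*(o^2 + 2*o + 1) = (o - 4)*(o + 1)*(o + 1)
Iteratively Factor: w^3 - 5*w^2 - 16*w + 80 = (w - 4)*(w^2 - w - 20) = (w - 5)*(w - 4)*(w + 4)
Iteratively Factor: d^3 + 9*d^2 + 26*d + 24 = (d + 3)*(d^2 + 6*d + 8) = (d + 3)*(d + 4)*(d + 2)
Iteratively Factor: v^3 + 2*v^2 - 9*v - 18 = (v - 3)*(v^2 + 5*v + 6) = (v - 3)*(v + 3)*(v + 2)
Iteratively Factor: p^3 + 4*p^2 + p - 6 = (p + 3)*(p^2 + p - 2) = (p + 2)*(p + 3)*(p - 1)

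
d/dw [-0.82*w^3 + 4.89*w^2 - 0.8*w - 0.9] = -2.46*w^2 + 9.78*w - 0.8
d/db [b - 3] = 1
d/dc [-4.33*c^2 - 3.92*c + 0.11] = -8.66*c - 3.92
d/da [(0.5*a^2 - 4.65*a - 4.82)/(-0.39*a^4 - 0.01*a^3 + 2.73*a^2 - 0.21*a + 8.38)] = (0.39*a^5 - 5.4355*a^4 - 7.6122*a^3 + 12.4449*a^2 + 34.6972*a - 39.9792)/(0.1521*a^8 + 0.0078*a^7 - 2.1293*a^6 + 0.1092*a^5 + 0.920699999999999*a^4 - 1.3142*a^3 + 45.7989*a^2 - 3.5196*a + 70.2244)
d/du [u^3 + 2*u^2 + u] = 3*u^2 + 4*u + 1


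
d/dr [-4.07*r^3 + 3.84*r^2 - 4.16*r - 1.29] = -12.21*r^2 + 7.68*r - 4.16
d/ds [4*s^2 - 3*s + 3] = 8*s - 3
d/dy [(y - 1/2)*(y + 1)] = 2*y + 1/2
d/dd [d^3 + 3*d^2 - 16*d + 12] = 3*d^2 + 6*d - 16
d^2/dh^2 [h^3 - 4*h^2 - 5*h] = 6*h - 8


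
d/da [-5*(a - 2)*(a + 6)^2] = 5*(-3*a - 2)*(a + 6)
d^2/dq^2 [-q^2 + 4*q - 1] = -2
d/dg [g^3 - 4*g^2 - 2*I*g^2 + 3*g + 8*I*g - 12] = 3*g^2 - 8*g - 4*I*g + 3 + 8*I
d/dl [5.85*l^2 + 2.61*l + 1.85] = 11.7*l + 2.61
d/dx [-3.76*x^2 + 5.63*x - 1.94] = 5.63 - 7.52*x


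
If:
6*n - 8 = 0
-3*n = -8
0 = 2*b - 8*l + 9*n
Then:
No Solution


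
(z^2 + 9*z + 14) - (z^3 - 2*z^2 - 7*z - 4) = -z^3 + 3*z^2 + 16*z + 18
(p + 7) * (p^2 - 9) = p^3 + 7*p^2 - 9*p - 63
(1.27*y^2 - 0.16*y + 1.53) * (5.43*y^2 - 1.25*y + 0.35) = 6.8961*y^4 - 2.4563*y^3 + 8.9524*y^2 - 1.9685*y + 0.5355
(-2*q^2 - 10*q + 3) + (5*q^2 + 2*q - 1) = 3*q^2 - 8*q + 2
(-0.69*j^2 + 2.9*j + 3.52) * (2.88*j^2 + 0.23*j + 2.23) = -1.9872*j^4 + 8.1933*j^3 + 9.2659*j^2 + 7.2766*j + 7.8496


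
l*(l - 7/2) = l^2 - 7*l/2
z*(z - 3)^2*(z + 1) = z^4 - 5*z^3 + 3*z^2 + 9*z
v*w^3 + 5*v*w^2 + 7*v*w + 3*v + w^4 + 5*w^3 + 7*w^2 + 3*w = (v + w)*(w + 1)^2*(w + 3)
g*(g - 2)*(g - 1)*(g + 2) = g^4 - g^3 - 4*g^2 + 4*g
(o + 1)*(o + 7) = o^2 + 8*o + 7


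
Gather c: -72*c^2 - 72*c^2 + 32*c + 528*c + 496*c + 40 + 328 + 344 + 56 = -144*c^2 + 1056*c + 768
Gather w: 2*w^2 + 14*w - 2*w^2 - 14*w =0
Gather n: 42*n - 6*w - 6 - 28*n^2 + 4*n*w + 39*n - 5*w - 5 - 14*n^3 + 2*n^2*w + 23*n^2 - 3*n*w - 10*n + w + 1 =-14*n^3 + n^2*(2*w - 5) + n*(w + 71) - 10*w - 10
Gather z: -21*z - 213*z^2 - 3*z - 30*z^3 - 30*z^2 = -30*z^3 - 243*z^2 - 24*z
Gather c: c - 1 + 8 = c + 7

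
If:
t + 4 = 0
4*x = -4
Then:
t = -4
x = -1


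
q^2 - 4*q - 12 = (q - 6)*(q + 2)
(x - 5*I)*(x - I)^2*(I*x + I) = I*x^4 + 7*x^3 + I*x^3 + 7*x^2 - 11*I*x^2 - 5*x - 11*I*x - 5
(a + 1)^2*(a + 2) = a^3 + 4*a^2 + 5*a + 2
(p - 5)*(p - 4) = p^2 - 9*p + 20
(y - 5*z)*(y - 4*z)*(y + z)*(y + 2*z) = y^4 - 6*y^3*z - 5*y^2*z^2 + 42*y*z^3 + 40*z^4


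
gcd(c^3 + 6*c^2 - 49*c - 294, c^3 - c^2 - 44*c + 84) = c + 7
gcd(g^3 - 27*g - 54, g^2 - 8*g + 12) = g - 6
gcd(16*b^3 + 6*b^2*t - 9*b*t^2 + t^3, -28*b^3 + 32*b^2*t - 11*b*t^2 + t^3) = -2*b + t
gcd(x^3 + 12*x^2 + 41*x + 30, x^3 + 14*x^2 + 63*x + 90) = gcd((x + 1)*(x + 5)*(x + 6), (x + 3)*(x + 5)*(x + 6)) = x^2 + 11*x + 30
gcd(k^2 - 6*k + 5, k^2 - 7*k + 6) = k - 1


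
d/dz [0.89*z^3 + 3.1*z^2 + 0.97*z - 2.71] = 2.67*z^2 + 6.2*z + 0.97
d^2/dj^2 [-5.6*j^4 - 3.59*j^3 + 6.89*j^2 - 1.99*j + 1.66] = -67.2*j^2 - 21.54*j + 13.78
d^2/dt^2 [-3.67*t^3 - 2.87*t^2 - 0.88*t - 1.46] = -22.02*t - 5.74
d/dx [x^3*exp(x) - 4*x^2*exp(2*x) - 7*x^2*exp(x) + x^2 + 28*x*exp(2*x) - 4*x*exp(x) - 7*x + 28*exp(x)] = x^3*exp(x) - 8*x^2*exp(2*x) - 4*x^2*exp(x) + 48*x*exp(2*x) - 18*x*exp(x) + 2*x + 28*exp(2*x) + 24*exp(x) - 7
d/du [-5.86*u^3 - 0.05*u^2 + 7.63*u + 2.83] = -17.58*u^2 - 0.1*u + 7.63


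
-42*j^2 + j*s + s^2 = (-6*j + s)*(7*j + s)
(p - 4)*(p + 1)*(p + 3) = p^3 - 13*p - 12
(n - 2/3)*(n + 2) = n^2 + 4*n/3 - 4/3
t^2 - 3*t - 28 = (t - 7)*(t + 4)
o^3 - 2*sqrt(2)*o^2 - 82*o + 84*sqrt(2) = (o - 7*sqrt(2))*(o - sqrt(2))*(o + 6*sqrt(2))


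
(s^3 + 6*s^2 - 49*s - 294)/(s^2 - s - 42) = s + 7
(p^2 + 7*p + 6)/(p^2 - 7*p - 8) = (p + 6)/(p - 8)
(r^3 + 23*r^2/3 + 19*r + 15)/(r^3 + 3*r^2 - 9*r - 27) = (r + 5/3)/(r - 3)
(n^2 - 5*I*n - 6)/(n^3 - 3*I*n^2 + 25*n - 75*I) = (n - 2*I)/(n^2 + 25)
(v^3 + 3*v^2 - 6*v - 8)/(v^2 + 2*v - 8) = v + 1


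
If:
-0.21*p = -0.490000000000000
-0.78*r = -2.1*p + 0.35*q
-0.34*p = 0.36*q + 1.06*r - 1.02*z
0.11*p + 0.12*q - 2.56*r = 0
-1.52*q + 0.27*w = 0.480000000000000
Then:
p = 2.33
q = 12.47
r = 0.68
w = 72.00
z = 5.89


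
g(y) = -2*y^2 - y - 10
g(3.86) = -43.66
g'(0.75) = -4.00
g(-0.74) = -10.36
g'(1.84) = -8.36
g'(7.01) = -29.04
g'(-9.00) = 35.00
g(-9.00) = -163.00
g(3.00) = -31.00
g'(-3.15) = 11.60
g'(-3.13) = 11.52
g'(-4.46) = 16.84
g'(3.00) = -13.00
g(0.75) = -11.88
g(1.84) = -18.61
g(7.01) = -115.29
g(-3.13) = -26.46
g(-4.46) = -45.32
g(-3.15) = -26.70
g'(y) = -4*y - 1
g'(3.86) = -16.44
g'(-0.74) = 1.96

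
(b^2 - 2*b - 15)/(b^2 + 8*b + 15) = (b - 5)/(b + 5)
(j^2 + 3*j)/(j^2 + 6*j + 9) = j/(j + 3)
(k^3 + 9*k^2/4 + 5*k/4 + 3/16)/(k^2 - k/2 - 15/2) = (16*k^3 + 36*k^2 + 20*k + 3)/(8*(2*k^2 - k - 15))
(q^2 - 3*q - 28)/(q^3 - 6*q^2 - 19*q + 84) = 1/(q - 3)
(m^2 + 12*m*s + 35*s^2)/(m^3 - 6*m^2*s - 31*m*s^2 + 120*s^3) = (m + 7*s)/(m^2 - 11*m*s + 24*s^2)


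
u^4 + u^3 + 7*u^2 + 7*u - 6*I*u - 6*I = (u + 1)*(u - 2*I)*(u - I)*(u + 3*I)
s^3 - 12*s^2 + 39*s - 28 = (s - 7)*(s - 4)*(s - 1)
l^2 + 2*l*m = l*(l + 2*m)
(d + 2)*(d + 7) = d^2 + 9*d + 14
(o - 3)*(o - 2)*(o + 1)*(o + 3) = o^4 - o^3 - 11*o^2 + 9*o + 18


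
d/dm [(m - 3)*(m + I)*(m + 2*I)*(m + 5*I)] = 4*m^3 + m^2*(-9 + 24*I) + m*(-34 - 48*I) + 51 - 10*I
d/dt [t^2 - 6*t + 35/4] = 2*t - 6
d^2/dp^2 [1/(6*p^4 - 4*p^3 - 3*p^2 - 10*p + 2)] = 2*(3*(-12*p^2 + 4*p + 1)*(-6*p^4 + 4*p^3 + 3*p^2 + 10*p - 2) - 4*(-12*p^3 + 6*p^2 + 3*p + 5)^2)/(-6*p^4 + 4*p^3 + 3*p^2 + 10*p - 2)^3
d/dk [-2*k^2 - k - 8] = -4*k - 1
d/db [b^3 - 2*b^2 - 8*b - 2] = 3*b^2 - 4*b - 8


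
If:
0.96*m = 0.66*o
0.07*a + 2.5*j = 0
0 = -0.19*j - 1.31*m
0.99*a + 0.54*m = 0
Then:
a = 0.00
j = 0.00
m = 0.00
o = 0.00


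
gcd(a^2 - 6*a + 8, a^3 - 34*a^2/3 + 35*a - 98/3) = a - 2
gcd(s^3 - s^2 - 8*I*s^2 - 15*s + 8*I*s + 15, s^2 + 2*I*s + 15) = s - 3*I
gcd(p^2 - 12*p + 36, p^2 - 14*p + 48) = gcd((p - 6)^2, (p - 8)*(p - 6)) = p - 6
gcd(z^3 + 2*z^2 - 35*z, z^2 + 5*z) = z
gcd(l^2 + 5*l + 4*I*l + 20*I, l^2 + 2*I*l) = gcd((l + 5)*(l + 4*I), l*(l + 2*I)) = 1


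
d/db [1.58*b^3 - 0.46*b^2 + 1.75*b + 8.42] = 4.74*b^2 - 0.92*b + 1.75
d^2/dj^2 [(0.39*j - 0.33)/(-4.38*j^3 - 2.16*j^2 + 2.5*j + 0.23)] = (-44.891496*j^5 + 53.831952*j^4 + 37.772856*j^3 - 17.157744*j^2 - 9.85986*j + 4.901388)/(84.027672*j^9 + 124.314912*j^8 - 82.577016*j^7 - 145.07154*j^6 + 34.077096*j^5 + 52.391736*j^4 - 7.477894*j^3 - 3.969708*j^2 - 0.39675*j - 0.012167)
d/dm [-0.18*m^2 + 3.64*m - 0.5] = 3.64 - 0.36*m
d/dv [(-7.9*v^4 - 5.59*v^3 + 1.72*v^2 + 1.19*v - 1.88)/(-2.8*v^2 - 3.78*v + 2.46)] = (44.24*v^5 + 105.238*v^4 - 35.4756*v^3 - 44.4238*v^2 - 2.0656*v - 4.179)/(7.84*v^4 + 21.168*v^3 + 0.5124*v^2 - 18.5976*v + 6.0516)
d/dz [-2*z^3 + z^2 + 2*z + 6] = -6*z^2 + 2*z + 2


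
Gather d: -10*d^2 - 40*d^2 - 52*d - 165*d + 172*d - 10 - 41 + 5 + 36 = -50*d^2 - 45*d - 10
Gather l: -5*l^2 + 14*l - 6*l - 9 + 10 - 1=-5*l^2 + 8*l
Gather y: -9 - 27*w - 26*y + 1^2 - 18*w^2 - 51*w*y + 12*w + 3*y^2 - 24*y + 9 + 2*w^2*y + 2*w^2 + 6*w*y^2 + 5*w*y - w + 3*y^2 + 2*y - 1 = -16*w^2 - 16*w + y^2*(6*w + 6) + y*(2*w^2 - 46*w - 48)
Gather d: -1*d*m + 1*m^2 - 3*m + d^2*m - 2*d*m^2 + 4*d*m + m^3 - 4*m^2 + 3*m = d^2*m + d*(-2*m^2 + 3*m) + m^3 - 3*m^2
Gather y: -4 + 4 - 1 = -1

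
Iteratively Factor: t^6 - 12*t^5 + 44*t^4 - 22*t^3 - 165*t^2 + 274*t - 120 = (t + 2)*(t^5 - 14*t^4 + 72*t^3 - 166*t^2 + 167*t - 60) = (t - 1)*(t + 2)*(t^4 - 13*t^3 + 59*t^2 - 107*t + 60) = (t - 1)^2*(t + 2)*(t^3 - 12*t^2 + 47*t - 60) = (t - 3)*(t - 1)^2*(t + 2)*(t^2 - 9*t + 20) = (t - 4)*(t - 3)*(t - 1)^2*(t + 2)*(t - 5)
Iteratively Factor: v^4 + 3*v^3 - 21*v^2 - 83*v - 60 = (v + 3)*(v^3 - 21*v - 20) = (v + 1)*(v + 3)*(v^2 - v - 20) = (v - 5)*(v + 1)*(v + 3)*(v + 4)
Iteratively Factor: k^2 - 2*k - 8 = (k + 2)*(k - 4)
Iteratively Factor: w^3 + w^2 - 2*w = (w)*(w^2 + w - 2) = w*(w - 1)*(w + 2)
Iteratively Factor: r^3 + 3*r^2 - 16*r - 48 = (r + 3)*(r^2 - 16) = (r + 3)*(r + 4)*(r - 4)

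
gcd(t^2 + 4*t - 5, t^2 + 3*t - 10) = t + 5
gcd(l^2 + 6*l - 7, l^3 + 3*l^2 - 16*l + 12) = l - 1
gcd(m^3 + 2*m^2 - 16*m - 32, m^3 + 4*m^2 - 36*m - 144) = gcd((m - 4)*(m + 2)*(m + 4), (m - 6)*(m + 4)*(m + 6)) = m + 4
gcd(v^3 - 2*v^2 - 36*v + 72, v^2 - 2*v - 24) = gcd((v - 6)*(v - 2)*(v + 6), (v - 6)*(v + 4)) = v - 6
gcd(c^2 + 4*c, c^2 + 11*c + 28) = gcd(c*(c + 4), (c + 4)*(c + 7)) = c + 4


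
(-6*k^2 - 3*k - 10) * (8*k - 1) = -48*k^3 - 18*k^2 - 77*k + 10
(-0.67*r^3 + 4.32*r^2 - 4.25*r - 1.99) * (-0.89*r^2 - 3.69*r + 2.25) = 0.5963*r^5 - 1.3725*r^4 - 13.6658*r^3 + 27.1736*r^2 - 2.2194*r - 4.4775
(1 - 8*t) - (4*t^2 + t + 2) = -4*t^2 - 9*t - 1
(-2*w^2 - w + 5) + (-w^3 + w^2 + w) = -w^3 - w^2 + 5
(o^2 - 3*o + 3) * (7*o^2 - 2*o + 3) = 7*o^4 - 23*o^3 + 30*o^2 - 15*o + 9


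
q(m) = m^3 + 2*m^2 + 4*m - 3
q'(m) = 3*m^2 + 4*m + 4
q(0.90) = 2.95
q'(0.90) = 10.03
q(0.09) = -2.62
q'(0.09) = 4.38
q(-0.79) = -5.40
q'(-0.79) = 2.71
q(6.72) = 417.66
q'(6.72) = 166.36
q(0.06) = -2.75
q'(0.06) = 4.25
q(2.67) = 40.97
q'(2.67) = 36.07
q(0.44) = -0.77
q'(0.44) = 6.34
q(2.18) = 25.59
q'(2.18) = 26.98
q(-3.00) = -24.00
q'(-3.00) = 19.00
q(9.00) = 924.00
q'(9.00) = 283.00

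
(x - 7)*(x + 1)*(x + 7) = x^3 + x^2 - 49*x - 49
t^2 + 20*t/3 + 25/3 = (t + 5/3)*(t + 5)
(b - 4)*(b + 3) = b^2 - b - 12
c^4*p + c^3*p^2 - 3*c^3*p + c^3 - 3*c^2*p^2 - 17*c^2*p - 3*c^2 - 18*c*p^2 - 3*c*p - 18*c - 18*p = (c - 6)*(c + 3)*(c + p)*(c*p + 1)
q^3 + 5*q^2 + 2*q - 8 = (q - 1)*(q + 2)*(q + 4)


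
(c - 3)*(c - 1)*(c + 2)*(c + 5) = c^4 + 3*c^3 - 15*c^2 - 19*c + 30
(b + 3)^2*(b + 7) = b^3 + 13*b^2 + 51*b + 63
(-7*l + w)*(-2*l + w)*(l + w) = 14*l^3 + 5*l^2*w - 8*l*w^2 + w^3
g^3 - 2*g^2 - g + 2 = (g - 2)*(g - 1)*(g + 1)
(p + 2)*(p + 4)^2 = p^3 + 10*p^2 + 32*p + 32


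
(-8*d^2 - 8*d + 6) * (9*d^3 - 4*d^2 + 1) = -72*d^5 - 40*d^4 + 86*d^3 - 32*d^2 - 8*d + 6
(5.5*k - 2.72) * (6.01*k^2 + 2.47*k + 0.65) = 33.055*k^3 - 2.7622*k^2 - 3.1434*k - 1.768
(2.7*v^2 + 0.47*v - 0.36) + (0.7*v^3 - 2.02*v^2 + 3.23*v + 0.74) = 0.7*v^3 + 0.68*v^2 + 3.7*v + 0.38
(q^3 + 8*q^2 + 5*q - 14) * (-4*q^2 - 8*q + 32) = -4*q^5 - 40*q^4 - 52*q^3 + 272*q^2 + 272*q - 448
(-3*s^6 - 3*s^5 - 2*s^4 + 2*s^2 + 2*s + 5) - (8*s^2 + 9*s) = -3*s^6 - 3*s^5 - 2*s^4 - 6*s^2 - 7*s + 5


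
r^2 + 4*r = r*(r + 4)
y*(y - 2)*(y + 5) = y^3 + 3*y^2 - 10*y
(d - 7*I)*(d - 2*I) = d^2 - 9*I*d - 14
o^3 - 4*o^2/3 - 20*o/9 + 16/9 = (o - 2)*(o - 2/3)*(o + 4/3)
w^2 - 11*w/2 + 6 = (w - 4)*(w - 3/2)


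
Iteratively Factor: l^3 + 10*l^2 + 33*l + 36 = (l + 3)*(l^2 + 7*l + 12) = (l + 3)*(l + 4)*(l + 3)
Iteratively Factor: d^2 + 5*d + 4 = (d + 4)*(d + 1)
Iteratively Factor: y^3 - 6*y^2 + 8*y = (y - 4)*(y^2 - 2*y) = (y - 4)*(y - 2)*(y)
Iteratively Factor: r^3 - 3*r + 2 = (r - 1)*(r^2 + r - 2) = (r - 1)*(r + 2)*(r - 1)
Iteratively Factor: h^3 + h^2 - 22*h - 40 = (h + 4)*(h^2 - 3*h - 10) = (h + 2)*(h + 4)*(h - 5)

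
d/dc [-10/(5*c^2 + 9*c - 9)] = 10*(10*c + 9)/(5*c^2 + 9*c - 9)^2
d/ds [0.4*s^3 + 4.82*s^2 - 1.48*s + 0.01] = 1.2*s^2 + 9.64*s - 1.48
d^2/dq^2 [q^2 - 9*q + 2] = 2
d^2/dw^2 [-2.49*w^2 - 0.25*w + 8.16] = -4.98000000000000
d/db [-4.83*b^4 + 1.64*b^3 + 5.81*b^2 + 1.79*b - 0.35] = -19.32*b^3 + 4.92*b^2 + 11.62*b + 1.79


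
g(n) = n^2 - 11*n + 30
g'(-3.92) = -18.84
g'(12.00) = 13.00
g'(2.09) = -6.82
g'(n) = 2*n - 11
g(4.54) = 0.67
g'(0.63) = -9.74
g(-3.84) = 86.99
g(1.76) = 13.74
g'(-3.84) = -18.68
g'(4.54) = -1.92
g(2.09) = 11.38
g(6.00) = 0.00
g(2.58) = 8.28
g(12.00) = 42.00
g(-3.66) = 83.66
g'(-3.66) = -18.32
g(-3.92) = 88.49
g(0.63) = 23.47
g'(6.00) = 1.00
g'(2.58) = -5.84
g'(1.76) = -7.48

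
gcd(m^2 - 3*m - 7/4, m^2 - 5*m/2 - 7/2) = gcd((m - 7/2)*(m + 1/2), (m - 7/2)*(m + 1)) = m - 7/2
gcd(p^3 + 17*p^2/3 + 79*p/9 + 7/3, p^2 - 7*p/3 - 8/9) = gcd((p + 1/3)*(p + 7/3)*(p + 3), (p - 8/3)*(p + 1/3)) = p + 1/3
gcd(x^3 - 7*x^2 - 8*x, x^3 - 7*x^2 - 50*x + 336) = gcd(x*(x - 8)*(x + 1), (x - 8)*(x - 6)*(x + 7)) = x - 8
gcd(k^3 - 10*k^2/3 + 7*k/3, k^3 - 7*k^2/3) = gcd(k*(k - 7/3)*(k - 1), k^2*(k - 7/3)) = k^2 - 7*k/3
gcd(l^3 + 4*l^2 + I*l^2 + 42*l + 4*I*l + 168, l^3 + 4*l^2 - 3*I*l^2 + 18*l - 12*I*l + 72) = l^2 + l*(4 - 6*I) - 24*I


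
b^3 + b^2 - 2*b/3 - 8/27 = (b - 2/3)*(b + 1/3)*(b + 4/3)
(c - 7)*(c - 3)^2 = c^3 - 13*c^2 + 51*c - 63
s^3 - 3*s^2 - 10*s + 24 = (s - 4)*(s - 2)*(s + 3)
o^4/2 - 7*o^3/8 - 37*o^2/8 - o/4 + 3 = (o/2 + 1)*(o - 4)*(o - 3/4)*(o + 1)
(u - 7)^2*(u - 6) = u^3 - 20*u^2 + 133*u - 294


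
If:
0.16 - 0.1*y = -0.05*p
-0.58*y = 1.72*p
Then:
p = -0.46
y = 1.37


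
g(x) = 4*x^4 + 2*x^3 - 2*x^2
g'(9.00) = 12114.00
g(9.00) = 27540.00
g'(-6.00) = -3216.00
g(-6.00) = 4680.00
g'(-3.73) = -731.92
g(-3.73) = 642.66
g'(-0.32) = 1.37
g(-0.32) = -0.23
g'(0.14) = -0.40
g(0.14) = -0.03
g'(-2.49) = -199.85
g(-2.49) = 110.49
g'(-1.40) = -26.54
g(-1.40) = 5.96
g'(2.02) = 148.28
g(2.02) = 74.92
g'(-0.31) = 1.34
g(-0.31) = -0.21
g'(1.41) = 51.14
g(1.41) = 17.44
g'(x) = 16*x^3 + 6*x^2 - 4*x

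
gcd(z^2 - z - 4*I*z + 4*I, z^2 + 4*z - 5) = z - 1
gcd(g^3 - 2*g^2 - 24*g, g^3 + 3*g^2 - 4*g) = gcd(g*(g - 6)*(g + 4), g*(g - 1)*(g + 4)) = g^2 + 4*g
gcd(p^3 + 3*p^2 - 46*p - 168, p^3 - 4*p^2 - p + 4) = 1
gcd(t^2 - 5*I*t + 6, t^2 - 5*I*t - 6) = 1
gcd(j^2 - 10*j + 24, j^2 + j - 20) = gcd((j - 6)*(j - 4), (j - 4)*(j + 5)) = j - 4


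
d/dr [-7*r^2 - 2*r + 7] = -14*r - 2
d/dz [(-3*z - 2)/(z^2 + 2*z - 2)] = (3*z^2 + 4*z + 10)/(z^4 + 4*z^3 - 8*z + 4)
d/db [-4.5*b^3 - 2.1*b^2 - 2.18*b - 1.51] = -13.5*b^2 - 4.2*b - 2.18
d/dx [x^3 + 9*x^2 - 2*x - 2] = 3*x^2 + 18*x - 2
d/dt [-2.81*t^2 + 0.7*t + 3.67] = 0.7 - 5.62*t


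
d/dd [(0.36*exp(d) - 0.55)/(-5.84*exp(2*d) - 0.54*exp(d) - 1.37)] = (2.1024*exp(2*d) - 6.424*exp(d) - 0.7902)*exp(d)/(34.1056*exp(4*d) + 6.3072*exp(3*d) + 16.2932*exp(2*d) + 1.4796*exp(d) + 1.8769)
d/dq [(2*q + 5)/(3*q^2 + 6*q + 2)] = 2*(3*q^2 + 6*q - 3*(q + 1)*(2*q + 5) + 2)/(3*q^2 + 6*q + 2)^2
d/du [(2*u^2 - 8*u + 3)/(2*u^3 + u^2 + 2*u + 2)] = 2*(-2*u^4 + 16*u^3 - 3*u^2 + u - 11)/(4*u^6 + 4*u^5 + 9*u^4 + 12*u^3 + 8*u^2 + 8*u + 4)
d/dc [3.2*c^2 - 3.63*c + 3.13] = 6.4*c - 3.63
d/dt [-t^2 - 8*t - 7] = -2*t - 8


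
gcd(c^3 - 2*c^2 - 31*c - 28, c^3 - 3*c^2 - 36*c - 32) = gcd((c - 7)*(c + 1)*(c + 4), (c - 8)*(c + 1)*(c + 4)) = c^2 + 5*c + 4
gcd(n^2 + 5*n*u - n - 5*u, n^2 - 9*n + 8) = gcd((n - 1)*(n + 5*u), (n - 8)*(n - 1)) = n - 1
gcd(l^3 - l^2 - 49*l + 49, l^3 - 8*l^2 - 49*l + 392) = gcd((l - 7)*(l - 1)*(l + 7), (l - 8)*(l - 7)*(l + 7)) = l^2 - 49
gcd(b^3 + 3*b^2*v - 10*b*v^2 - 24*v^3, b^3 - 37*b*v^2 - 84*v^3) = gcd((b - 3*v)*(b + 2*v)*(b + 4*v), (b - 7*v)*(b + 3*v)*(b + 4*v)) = b + 4*v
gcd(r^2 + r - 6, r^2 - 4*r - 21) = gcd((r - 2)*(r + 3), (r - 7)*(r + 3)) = r + 3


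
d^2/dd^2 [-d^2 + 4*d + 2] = -2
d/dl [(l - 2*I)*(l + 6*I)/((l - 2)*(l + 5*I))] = (l^2*(-2 + I) + l*(-24 - 20*I) + 64 - 60*I)/(l^4 + l^3*(-4 + 10*I) + l^2*(-21 - 40*I) + l*(100 + 40*I) - 100)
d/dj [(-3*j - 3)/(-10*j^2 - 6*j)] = 3*(-5*j^2 - 10*j - 3)/(2*j^2*(25*j^2 + 30*j + 9))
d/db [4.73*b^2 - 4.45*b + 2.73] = 9.46*b - 4.45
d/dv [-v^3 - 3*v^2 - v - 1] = -3*v^2 - 6*v - 1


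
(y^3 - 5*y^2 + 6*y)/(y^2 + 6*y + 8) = y*(y^2 - 5*y + 6)/(y^2 + 6*y + 8)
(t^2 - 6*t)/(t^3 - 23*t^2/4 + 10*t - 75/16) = 16*t*(t - 6)/(16*t^3 - 92*t^2 + 160*t - 75)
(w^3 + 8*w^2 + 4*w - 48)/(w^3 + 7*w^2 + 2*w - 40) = (w + 6)/(w + 5)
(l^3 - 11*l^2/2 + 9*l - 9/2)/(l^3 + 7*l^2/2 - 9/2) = (2*l^2 - 9*l + 9)/(2*l^2 + 9*l + 9)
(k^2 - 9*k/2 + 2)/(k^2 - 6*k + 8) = (k - 1/2)/(k - 2)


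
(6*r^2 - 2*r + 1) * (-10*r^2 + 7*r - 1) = -60*r^4 + 62*r^3 - 30*r^2 + 9*r - 1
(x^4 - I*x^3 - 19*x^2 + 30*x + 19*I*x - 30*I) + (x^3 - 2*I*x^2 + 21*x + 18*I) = x^4 + x^3 - I*x^3 - 19*x^2 - 2*I*x^2 + 51*x + 19*I*x - 12*I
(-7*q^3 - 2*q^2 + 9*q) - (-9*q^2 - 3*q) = -7*q^3 + 7*q^2 + 12*q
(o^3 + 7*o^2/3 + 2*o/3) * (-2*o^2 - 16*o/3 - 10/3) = -2*o^5 - 10*o^4 - 154*o^3/9 - 34*o^2/3 - 20*o/9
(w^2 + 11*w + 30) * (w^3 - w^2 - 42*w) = w^5 + 10*w^4 - 23*w^3 - 492*w^2 - 1260*w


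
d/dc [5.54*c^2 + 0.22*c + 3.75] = 11.08*c + 0.22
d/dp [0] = 0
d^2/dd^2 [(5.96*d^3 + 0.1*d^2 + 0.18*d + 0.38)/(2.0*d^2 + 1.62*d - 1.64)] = (5.6843418860808e-14*d^4 + 71.172448*d^3 - 83.919168*d^2 + 107.109696*d + 5.981712)/(8.0*d^6 + 19.44*d^5 - 3.9336*d^4 - 27.630072*d^3 + 3.225552*d^2 + 13.071456*d - 4.410944)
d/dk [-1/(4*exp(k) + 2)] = exp(k)/(2*exp(k) + 1)^2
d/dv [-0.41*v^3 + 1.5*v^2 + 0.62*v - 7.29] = -1.23*v^2 + 3.0*v + 0.62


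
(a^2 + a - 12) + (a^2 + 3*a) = 2*a^2 + 4*a - 12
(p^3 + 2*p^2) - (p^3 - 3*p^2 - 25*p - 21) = 5*p^2 + 25*p + 21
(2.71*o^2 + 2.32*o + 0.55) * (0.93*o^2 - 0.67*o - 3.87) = 2.5203*o^4 + 0.3419*o^3 - 11.5306*o^2 - 9.3469*o - 2.1285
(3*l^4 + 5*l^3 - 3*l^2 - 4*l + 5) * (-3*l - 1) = -9*l^5 - 18*l^4 + 4*l^3 + 15*l^2 - 11*l - 5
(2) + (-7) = -5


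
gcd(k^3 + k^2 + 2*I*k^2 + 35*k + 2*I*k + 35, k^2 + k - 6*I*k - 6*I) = k + 1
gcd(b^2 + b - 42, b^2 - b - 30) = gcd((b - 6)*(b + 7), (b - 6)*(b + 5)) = b - 6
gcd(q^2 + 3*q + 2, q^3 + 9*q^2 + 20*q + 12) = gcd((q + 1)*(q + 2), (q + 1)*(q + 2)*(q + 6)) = q^2 + 3*q + 2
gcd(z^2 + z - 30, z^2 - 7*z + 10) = z - 5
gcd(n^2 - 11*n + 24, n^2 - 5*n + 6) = n - 3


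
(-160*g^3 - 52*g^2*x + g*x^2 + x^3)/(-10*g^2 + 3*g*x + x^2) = (-32*g^2 - 4*g*x + x^2)/(-2*g + x)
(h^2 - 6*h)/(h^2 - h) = (h - 6)/(h - 1)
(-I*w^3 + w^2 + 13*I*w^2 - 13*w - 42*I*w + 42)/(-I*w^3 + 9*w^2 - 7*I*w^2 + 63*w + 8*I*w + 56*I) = (w^2 - 13*w + 42)/(w^2 + w*(7 + 8*I) + 56*I)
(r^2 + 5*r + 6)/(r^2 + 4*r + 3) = (r + 2)/(r + 1)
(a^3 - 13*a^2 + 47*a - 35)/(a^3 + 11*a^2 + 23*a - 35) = (a^2 - 12*a + 35)/(a^2 + 12*a + 35)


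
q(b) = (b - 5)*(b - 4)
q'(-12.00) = -33.00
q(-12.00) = 272.00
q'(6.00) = 3.00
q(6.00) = 2.00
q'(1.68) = -5.64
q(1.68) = 7.70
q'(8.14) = 7.28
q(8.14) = 13.00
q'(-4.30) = -17.60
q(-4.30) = 77.19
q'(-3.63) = -16.26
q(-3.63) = 65.85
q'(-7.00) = -23.00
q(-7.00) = 132.00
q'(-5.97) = -20.94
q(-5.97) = 109.37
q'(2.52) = -3.96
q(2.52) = 3.67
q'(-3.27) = -15.54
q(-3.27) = 60.12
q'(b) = 2*b - 9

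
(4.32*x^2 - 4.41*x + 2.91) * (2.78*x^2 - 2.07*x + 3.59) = 12.0096*x^4 - 21.2022*x^3 + 32.7273*x^2 - 21.8556*x + 10.4469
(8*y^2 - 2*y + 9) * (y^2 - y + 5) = 8*y^4 - 10*y^3 + 51*y^2 - 19*y + 45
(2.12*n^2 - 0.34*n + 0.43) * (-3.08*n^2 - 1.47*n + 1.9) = -6.5296*n^4 - 2.0692*n^3 + 3.2034*n^2 - 1.2781*n + 0.817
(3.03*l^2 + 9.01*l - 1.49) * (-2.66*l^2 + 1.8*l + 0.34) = -8.0598*l^4 - 18.5126*l^3 + 21.2116*l^2 + 0.3814*l - 0.5066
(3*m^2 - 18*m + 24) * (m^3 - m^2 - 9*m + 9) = 3*m^5 - 21*m^4 + 15*m^3 + 165*m^2 - 378*m + 216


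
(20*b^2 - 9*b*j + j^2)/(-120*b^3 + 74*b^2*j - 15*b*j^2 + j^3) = -1/(6*b - j)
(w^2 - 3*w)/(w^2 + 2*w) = (w - 3)/(w + 2)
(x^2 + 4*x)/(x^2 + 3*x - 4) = x/(x - 1)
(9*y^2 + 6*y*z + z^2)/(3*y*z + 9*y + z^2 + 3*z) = (3*y + z)/(z + 3)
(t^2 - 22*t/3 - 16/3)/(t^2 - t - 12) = (-t^2 + 22*t/3 + 16/3)/(-t^2 + t + 12)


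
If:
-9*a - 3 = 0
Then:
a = -1/3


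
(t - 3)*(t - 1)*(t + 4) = t^3 - 13*t + 12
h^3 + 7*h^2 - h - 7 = (h - 1)*(h + 1)*(h + 7)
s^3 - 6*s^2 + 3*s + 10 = (s - 5)*(s - 2)*(s + 1)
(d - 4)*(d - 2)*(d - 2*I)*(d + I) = d^4 - 6*d^3 - I*d^3 + 10*d^2 + 6*I*d^2 - 12*d - 8*I*d + 16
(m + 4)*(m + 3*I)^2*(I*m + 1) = I*m^4 - 5*m^3 + 4*I*m^3 - 20*m^2 - 3*I*m^2 - 9*m - 12*I*m - 36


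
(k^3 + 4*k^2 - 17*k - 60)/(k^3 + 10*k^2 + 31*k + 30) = (k - 4)/(k + 2)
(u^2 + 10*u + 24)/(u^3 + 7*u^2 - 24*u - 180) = (u + 4)/(u^2 + u - 30)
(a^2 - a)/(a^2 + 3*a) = (a - 1)/(a + 3)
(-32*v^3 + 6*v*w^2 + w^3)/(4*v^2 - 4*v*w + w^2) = (-16*v^2 - 8*v*w - w^2)/(2*v - w)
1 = 1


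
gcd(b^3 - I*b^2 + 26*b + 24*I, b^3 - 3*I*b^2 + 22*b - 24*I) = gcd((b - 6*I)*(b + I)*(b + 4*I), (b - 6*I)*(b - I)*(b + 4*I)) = b^2 - 2*I*b + 24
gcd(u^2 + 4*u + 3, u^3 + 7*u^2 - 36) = u + 3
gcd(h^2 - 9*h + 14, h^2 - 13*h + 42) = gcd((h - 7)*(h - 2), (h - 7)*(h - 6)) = h - 7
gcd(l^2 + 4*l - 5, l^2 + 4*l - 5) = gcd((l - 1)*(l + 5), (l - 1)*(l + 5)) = l^2 + 4*l - 5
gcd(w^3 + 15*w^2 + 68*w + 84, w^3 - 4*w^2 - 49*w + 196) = w + 7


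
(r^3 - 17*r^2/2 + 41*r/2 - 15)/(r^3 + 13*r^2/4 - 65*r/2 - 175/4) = 2*(2*r^2 - 7*r + 6)/(4*r^2 + 33*r + 35)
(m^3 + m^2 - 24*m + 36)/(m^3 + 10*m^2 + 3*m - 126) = (m - 2)/(m + 7)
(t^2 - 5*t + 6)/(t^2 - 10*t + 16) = (t - 3)/(t - 8)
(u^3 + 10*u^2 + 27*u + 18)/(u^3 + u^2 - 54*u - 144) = (u + 1)/(u - 8)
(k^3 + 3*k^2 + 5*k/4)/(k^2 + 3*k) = (k^2 + 3*k + 5/4)/(k + 3)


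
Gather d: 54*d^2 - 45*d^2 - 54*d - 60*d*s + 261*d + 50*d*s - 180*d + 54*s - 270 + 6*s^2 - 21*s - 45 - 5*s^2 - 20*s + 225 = 9*d^2 + d*(27 - 10*s) + s^2 + 13*s - 90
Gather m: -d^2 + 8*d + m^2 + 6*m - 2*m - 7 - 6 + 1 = -d^2 + 8*d + m^2 + 4*m - 12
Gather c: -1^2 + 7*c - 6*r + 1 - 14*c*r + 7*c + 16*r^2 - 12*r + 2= c*(14 - 14*r) + 16*r^2 - 18*r + 2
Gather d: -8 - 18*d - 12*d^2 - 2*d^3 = -2*d^3 - 12*d^2 - 18*d - 8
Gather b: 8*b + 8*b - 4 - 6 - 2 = 16*b - 12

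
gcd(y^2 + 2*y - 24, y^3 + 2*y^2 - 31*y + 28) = y - 4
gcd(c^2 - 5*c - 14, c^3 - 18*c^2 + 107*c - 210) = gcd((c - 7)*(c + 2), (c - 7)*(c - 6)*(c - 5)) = c - 7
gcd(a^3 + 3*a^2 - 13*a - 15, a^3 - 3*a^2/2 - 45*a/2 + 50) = a + 5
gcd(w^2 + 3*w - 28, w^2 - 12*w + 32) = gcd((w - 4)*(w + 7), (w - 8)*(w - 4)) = w - 4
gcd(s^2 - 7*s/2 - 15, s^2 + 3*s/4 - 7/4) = 1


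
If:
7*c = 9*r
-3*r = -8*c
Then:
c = 0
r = 0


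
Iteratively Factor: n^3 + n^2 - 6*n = (n + 3)*(n^2 - 2*n) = (n - 2)*(n + 3)*(n)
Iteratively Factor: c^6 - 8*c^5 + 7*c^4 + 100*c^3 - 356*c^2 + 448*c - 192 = (c - 1)*(c^5 - 7*c^4 + 100*c^2 - 256*c + 192) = (c - 4)*(c - 1)*(c^4 - 3*c^3 - 12*c^2 + 52*c - 48) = (c - 4)*(c - 2)*(c - 1)*(c^3 - c^2 - 14*c + 24) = (c - 4)*(c - 2)^2*(c - 1)*(c^2 + c - 12) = (c - 4)*(c - 2)^2*(c - 1)*(c + 4)*(c - 3)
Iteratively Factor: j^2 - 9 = (j + 3)*(j - 3)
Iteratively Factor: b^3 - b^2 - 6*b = (b + 2)*(b^2 - 3*b) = b*(b + 2)*(b - 3)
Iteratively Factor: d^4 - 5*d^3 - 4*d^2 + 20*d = (d + 2)*(d^3 - 7*d^2 + 10*d) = (d - 5)*(d + 2)*(d^2 - 2*d) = d*(d - 5)*(d + 2)*(d - 2)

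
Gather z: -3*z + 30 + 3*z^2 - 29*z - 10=3*z^2 - 32*z + 20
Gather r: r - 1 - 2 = r - 3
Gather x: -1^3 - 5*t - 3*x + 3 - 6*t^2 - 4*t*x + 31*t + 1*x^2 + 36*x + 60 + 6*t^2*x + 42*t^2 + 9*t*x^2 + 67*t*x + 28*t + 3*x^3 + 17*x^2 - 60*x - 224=36*t^2 + 54*t + 3*x^3 + x^2*(9*t + 18) + x*(6*t^2 + 63*t - 27) - 162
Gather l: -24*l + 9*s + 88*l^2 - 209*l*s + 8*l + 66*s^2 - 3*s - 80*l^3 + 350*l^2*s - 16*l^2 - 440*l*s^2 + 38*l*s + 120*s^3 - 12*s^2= -80*l^3 + l^2*(350*s + 72) + l*(-440*s^2 - 171*s - 16) + 120*s^3 + 54*s^2 + 6*s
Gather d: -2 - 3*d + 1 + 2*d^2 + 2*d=2*d^2 - d - 1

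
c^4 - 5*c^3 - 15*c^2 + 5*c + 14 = (c - 7)*(c - 1)*(c + 1)*(c + 2)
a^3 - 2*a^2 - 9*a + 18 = (a - 3)*(a - 2)*(a + 3)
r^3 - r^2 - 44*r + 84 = (r - 6)*(r - 2)*(r + 7)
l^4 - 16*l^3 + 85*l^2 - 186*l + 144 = (l - 8)*(l - 3)^2*(l - 2)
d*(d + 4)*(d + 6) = d^3 + 10*d^2 + 24*d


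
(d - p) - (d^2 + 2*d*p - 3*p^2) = -d^2 - 2*d*p + d + 3*p^2 - p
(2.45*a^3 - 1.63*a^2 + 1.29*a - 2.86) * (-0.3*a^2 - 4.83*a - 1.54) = -0.735*a^5 - 11.3445*a^4 + 3.7129*a^3 - 2.8625*a^2 + 11.8272*a + 4.4044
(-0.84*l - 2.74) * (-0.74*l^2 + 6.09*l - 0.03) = 0.6216*l^3 - 3.088*l^2 - 16.6614*l + 0.0822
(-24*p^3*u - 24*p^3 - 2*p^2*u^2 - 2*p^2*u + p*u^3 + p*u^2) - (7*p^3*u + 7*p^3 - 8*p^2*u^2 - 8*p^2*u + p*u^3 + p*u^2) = -31*p^3*u - 31*p^3 + 6*p^2*u^2 + 6*p^2*u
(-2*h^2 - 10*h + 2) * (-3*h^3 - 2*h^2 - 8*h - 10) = 6*h^5 + 34*h^4 + 30*h^3 + 96*h^2 + 84*h - 20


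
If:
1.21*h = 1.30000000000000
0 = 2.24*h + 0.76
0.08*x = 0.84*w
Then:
No Solution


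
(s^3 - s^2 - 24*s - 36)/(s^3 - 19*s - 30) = (s - 6)/(s - 5)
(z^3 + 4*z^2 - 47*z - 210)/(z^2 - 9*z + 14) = (z^2 + 11*z + 30)/(z - 2)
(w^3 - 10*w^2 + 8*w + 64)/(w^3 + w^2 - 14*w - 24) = (w - 8)/(w + 3)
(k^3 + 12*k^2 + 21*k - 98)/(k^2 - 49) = (k^2 + 5*k - 14)/(k - 7)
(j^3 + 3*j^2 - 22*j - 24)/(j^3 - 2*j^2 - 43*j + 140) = (j^2 + 7*j + 6)/(j^2 + 2*j - 35)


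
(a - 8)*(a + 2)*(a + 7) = a^3 + a^2 - 58*a - 112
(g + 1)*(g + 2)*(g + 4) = g^3 + 7*g^2 + 14*g + 8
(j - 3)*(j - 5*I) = j^2 - 3*j - 5*I*j + 15*I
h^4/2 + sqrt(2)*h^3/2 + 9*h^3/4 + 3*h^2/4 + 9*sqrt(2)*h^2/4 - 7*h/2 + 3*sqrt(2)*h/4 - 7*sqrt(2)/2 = (h/2 + 1)*(h - 1)*(h + 7/2)*(h + sqrt(2))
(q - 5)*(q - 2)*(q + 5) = q^3 - 2*q^2 - 25*q + 50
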